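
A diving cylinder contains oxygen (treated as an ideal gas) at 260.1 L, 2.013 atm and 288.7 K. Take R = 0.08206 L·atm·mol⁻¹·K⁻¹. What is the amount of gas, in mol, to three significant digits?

n ≈ 22.1 mol

PV = nRT ⇒ n = PV/(RT) = (2.013 × 260.1) / (0.08206 × 288.7)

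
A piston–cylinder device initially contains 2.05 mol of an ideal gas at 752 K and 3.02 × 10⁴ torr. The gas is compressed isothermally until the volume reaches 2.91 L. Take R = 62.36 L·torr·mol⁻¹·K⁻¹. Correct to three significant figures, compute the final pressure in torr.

P₂ ≈ 3.30e+04 torr

From PV = nRT: V₁ = nRT₁/P₁ = 3.183 L.
Isothermal, so P V is constant: T₂ = T₁; P₂ = P₁·(V₁/V₂) = 3.304e+04 torr.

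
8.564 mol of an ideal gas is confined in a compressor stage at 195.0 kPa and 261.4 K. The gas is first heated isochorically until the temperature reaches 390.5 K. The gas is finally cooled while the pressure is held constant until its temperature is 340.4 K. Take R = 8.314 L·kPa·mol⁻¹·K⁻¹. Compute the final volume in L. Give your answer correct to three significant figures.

From PV = nRT: V₁ = nRT₁/P₁ = 95.45 L.
Isochoric, so P/T is constant: V₂ = V₁; P₂ = P₁·(T₂/T₁) = 291.3 kPa.
Isobaric, so V/T is constant: P₃ = P₂; V₃ = V₂·(T₃/T₂) = 83.20 L.

V₃ ≈ 83.2 L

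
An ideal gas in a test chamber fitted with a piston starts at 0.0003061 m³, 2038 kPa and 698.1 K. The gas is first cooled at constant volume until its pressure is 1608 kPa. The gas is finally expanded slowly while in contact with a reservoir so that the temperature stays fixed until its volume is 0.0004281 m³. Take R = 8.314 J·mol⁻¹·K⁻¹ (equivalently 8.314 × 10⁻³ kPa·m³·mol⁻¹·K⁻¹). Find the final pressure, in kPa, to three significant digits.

Isochoric, so P/T is constant: V₂ = V₁; T₂ = T₁·(P₂/P₁) = 550.8 K.
T constant ⇒ Boyle's law P V = const: T₃ = T₂; P₃ = P₂·(V₂/V₃) = 1150 kPa.

P₃ ≈ 1.15e+03 kPa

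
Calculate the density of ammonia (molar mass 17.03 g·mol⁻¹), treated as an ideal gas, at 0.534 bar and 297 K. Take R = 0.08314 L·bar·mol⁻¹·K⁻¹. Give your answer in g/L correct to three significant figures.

ρ ≈ 0.368 g/L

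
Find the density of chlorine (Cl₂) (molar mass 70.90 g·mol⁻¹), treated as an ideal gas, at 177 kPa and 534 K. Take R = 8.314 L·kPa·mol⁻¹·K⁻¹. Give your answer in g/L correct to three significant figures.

ρ = PM/(RT) = (177 × 70.90) / (8.314 × 534.0)

ρ ≈ 2.83 g/L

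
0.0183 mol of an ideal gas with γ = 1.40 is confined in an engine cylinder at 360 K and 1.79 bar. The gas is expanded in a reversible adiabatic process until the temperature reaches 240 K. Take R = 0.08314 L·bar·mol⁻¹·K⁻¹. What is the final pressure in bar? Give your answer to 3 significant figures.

P₂ ≈ 0.433 bar

From PV = nRT: V₁ = nRT₁/P₁ = 0.3060 L.
Adiabatic (γ = 1.40), T V^(γ−1) and P V^γ constant: P₂ = P₁·(T₂/T₁)^(γ/(γ−1)) = 0.4330 bar; V₂ = V₁·(T₁/T₂)^(1/(γ−1)) = 0.8432 L.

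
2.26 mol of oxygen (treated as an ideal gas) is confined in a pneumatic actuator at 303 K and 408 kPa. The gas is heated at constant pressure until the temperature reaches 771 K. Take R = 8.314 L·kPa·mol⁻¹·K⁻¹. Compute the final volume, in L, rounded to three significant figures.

From PV = nRT: V₁ = nRT₁/P₁ = 13.95 L.
Isobaric, so V/T is constant: P₂ = P₁; V₂ = V₁·(T₂/T₁) = 35.51 L.

V₂ ≈ 35.5 L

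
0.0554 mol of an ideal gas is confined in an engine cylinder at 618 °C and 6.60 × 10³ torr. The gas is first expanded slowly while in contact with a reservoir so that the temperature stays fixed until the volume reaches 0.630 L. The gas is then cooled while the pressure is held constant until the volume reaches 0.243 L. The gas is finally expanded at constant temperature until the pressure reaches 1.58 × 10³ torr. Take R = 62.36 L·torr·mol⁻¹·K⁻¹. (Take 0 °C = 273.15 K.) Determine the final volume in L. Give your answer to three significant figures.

V₄ ≈ 0.752 L

Convert: T₁ = 891.1 K.
From PV = nRT: V₁ = nRT₁/P₁ = 0.4665 L.
T constant ⇒ Boyle's law P V = const: T₂ = T₁; P₂ = P₁·(V₁/V₂) = 4887 torr.
P constant ⇒ V ∝ T: P₃ = P₂; T₃ = T₂·(V₃/V₂) = 343.7 K.
T constant ⇒ Boyle's law P V = const: T₄ = T₃; V₄ = V₃·(P₃/P₄) = 0.7516 L.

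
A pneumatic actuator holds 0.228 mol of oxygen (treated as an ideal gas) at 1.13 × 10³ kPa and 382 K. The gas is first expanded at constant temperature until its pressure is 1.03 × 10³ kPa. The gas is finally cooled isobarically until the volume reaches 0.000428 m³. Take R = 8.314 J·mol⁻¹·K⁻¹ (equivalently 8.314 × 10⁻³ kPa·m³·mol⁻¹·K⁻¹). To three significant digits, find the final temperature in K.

From PV = nRT: V₁ = nRT₁/P₁ = 0.0006408 m³.
Isothermal, so P V is constant: T₂ = T₁; V₂ = V₁·(P₁/P₂) = 0.0007030 m³.
P constant ⇒ V ∝ T: P₃ = P₂; T₃ = T₂·(V₃/V₂) = 232.6 K.

T₃ ≈ 233 K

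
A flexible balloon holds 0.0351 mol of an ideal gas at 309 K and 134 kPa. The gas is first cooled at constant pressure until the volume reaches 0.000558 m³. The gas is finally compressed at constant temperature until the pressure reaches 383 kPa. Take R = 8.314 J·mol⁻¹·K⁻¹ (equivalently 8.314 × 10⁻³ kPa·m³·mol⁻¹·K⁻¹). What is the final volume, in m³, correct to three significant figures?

V₃ ≈ 0.000195 m³

From PV = nRT: V₁ = nRT₁/P₁ = 0.0006729 m³.
P constant ⇒ V ∝ T: P₂ = P₁; T₂ = T₁·(V₂/V₁) = 256.2 K.
Isothermal, so P V is constant: T₃ = T₂; V₃ = V₂·(P₂/P₃) = 0.0001952 m³.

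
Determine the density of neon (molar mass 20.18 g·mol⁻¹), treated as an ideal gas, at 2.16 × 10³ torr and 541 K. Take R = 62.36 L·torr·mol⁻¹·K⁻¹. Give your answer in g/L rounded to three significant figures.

ρ ≈ 1.29 g/L

ρ = PM/(RT) = (2.16e+03 × 20.18) / (62.36 × 541.0)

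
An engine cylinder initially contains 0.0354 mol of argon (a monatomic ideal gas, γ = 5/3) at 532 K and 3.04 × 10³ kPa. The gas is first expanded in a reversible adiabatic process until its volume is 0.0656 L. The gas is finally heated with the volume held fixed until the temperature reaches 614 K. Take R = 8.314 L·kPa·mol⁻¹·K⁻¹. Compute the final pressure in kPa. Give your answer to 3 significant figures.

P₃ ≈ 2.75e+03 kPa

From PV = nRT: V₁ = nRT₁/P₁ = 0.05151 L.
Adiabatic (γ = 5/3), T V^(γ−1) and P V^γ constant: T₂ = T₁·(V₁/V₂)^(γ−1) = 452.8 K; P₂ = P₁·(V₁/V₂)^γ = 2031 kPa.
V constant ⇒ P ∝ T: V₃ = V₂; P₃ = P₂·(T₃/T₂) = 2755 kPa.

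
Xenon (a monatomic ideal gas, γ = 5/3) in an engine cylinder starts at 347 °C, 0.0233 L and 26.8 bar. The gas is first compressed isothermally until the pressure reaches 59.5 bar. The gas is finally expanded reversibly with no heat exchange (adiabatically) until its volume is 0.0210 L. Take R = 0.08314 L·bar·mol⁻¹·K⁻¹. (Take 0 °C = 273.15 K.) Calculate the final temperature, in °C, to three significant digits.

T₃ ≈ 117 °C

Convert: T₁ = 620.1 K.
Isothermal, so P V is constant: T₂ = T₁; V₂ = V₁·(P₁/P₂) = 0.01049 L.
Reversible adiabatic, γ = 5/3: T₃ = T₂·(V₂/V₃)^(γ−1) = 390.5 K; P₃ = P₂·(V₂/V₃)^γ = 18.73 bar.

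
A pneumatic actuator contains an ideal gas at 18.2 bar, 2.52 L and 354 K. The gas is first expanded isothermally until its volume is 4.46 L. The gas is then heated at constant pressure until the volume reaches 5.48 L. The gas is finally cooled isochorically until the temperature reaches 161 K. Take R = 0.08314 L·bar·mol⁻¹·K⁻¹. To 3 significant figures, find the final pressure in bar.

Isothermal, so P V is constant: T₂ = T₁; P₂ = P₁·(V₁/V₂) = 10.28 bar.
P constant ⇒ V ∝ T: P₃ = P₂; T₃ = T₂·(V₃/V₂) = 435.0 K.
V constant ⇒ P ∝ T: V₄ = V₃; P₄ = P₃·(T₄/T₃) = 3.806 bar.

P₄ ≈ 3.81 bar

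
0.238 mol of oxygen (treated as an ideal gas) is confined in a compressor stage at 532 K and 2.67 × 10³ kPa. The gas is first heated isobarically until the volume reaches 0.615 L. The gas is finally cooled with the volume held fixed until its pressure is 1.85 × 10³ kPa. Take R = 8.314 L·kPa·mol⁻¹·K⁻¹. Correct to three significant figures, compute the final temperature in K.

From PV = nRT: V₁ = nRT₁/P₁ = 0.3943 L.
Isobaric, so V/T is constant: P₂ = P₁; T₂ = T₁·(V₂/V₁) = 829.8 K.
Isochoric, so P/T is constant: V₃ = V₂; T₃ = T₂·(P₃/P₂) = 575.0 K.

T₃ ≈ 575 K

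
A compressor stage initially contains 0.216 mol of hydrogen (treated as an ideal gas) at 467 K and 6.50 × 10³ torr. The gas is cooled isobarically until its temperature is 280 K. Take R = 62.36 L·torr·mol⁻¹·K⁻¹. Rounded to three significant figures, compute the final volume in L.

V₂ ≈ 0.580 L

From PV = nRT: V₁ = nRT₁/P₁ = 0.9678 L.
Isobaric, so V/T is constant: P₂ = P₁; V₂ = V₁·(T₂/T₁) = 0.5802 L.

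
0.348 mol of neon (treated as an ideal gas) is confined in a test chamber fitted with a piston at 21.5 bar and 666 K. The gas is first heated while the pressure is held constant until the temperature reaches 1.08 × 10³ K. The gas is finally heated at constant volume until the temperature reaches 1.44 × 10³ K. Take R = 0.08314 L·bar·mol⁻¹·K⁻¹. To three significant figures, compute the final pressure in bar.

From PV = nRT: V₁ = nRT₁/P₁ = 0.8962 L.
Isobaric, so V/T is constant: P₂ = P₁; V₂ = V₁·(T₂/T₁) = 1.453 L.
Isochoric, so P/T is constant: V₃ = V₂; P₃ = P₂·(T₃/T₂) = 28.67 bar.

P₃ ≈ 28.7 bar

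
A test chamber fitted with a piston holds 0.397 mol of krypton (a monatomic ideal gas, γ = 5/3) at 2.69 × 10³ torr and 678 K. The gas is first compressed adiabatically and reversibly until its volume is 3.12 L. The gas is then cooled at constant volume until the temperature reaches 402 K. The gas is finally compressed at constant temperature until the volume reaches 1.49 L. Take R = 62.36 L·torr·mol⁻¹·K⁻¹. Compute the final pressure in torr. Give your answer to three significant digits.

From PV = nRT: V₁ = nRT₁/P₁ = 6.240 L.
Reversible adiabatic, γ = 5/3: T₂ = T₁·(V₁/V₂)^(γ−1) = 1076 K; P₂ = P₁·(V₁/V₂)^γ = 8540 torr.
Isochoric, so P/T is constant: V₃ = V₂; P₃ = P₂·(T₃/T₂) = 3190 torr.
T constant ⇒ Boyle's law P V = const: T₄ = T₃; P₄ = P₃·(V₃/V₄) = 6679 torr.

P₄ ≈ 6.68e+03 torr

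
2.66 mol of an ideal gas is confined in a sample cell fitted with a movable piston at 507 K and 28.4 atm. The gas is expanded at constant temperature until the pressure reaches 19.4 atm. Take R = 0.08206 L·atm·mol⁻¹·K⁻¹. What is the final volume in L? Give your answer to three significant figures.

From PV = nRT: V₁ = nRT₁/P₁ = 3.897 L.
Isothermal, so P V is constant: T₂ = T₁; V₂ = V₁·(P₁/P₂) = 5.705 L.

V₂ ≈ 5.70 L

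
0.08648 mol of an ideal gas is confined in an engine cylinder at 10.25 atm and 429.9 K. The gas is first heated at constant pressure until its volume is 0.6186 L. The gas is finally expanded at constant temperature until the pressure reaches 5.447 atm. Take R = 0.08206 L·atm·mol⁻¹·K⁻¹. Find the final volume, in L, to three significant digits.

From PV = nRT: V₁ = nRT₁/P₁ = 0.2976 L.
Isobaric, so V/T is constant: P₂ = P₁; T₂ = T₁·(V₂/V₁) = 893.5 K.
T constant ⇒ Boyle's law P V = const: T₃ = T₂; V₃ = V₂·(P₂/P₃) = 1.164 L.

V₃ ≈ 1.16 L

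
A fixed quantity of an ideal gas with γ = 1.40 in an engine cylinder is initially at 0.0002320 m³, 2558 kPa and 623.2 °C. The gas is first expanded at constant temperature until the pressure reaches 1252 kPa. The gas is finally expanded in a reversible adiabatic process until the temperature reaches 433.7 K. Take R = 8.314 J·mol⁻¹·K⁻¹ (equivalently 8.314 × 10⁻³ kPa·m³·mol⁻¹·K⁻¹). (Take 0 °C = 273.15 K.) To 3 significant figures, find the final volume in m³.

V₃ ≈ 0.00291 m³

Convert: T₁ = 896.4 K.
Isothermal, so P V is constant: T₂ = T₁; V₂ = V₁·(P₁/P₂) = 0.0004740 m³.
Adiabatic (γ = 1.40), T V^(γ−1) and P V^γ constant: P₃ = P₂·(T₃/T₂)^(γ/(γ−1)) = 98.65 kPa; V₃ = V₂·(T₂/T₃)^(1/(γ−1)) = 0.002911 m³.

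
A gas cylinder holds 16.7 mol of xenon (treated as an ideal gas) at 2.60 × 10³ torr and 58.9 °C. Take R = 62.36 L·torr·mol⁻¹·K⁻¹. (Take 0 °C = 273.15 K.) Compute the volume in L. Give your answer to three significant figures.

V ≈ 133 L

Convert: T = 332.05 K.
PV = nRT ⇒ V = nRT/P = (16.7 × 62.36 × 332.05) / 2.60e+03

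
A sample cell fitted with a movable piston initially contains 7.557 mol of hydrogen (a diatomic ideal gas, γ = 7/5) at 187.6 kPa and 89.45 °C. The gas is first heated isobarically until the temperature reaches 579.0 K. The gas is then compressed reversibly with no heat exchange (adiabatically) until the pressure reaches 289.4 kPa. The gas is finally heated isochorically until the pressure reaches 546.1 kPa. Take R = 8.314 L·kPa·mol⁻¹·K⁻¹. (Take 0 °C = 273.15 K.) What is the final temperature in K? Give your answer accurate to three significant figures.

Convert: T₁ = 362.6 K.
From PV = nRT: V₁ = nRT₁/P₁ = 121.4 L.
Isobaric, so V/T is constant: P₂ = P₁; V₂ = V₁·(T₂/T₁) = 193.9 L.
Adiabatic (γ = 7/5), T V^(γ−1) and P V^γ constant: T₃ = T₂·(P₃/P₂)^((γ−1)/γ) = 655.3 K; V₃ = V₂·(P₂/P₃)^(1/γ) = 142.3 L.
V constant ⇒ P ∝ T: V₄ = V₃; T₄ = T₃·(P₄/P₃) = 1237 K.

T₄ ≈ 1.24e+03 K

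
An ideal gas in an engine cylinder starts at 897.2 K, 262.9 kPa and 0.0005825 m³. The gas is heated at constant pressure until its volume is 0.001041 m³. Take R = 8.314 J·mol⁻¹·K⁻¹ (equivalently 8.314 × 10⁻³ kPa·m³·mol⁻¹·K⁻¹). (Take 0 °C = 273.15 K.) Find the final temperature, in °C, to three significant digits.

T₂ ≈ 1.33e+03 °C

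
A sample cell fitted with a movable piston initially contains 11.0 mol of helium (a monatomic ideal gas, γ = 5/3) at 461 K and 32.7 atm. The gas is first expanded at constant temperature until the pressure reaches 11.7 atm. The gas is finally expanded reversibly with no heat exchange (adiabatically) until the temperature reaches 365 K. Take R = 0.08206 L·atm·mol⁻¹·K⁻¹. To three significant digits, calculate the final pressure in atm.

P₃ ≈ 6.53 atm

From PV = nRT: V₁ = nRT₁/P₁ = 12.73 L.
T constant ⇒ Boyle's law P V = const: T₂ = T₁; V₂ = V₁·(P₁/P₂) = 35.57 L.
Reversible adiabatic, γ = 5/3: P₃ = P₂·(T₃/T₂)^(γ/(γ−1)) = 6.526 atm; V₃ = V₂·(T₂/T₃)^(1/(γ−1)) = 50.48 L.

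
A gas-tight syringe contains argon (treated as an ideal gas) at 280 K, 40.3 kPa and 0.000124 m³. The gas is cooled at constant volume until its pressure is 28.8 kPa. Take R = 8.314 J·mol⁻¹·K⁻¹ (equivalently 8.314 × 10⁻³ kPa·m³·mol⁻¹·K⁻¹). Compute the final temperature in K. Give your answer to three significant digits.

V constant ⇒ P ∝ T: V₂ = V₁; T₂ = T₁·(P₂/P₁) = 200.1 K.

T₂ ≈ 200 K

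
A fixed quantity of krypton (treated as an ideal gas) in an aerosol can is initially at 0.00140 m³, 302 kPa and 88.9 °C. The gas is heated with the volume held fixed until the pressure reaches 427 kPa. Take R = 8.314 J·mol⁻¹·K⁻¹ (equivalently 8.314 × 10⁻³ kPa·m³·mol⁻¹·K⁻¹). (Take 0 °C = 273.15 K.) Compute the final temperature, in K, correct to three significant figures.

T₂ ≈ 512 K

Convert: T₁ = 362.0 K.
Isochoric, so P/T is constant: V₂ = V₁; T₂ = T₁·(P₂/P₁) = 511.9 K.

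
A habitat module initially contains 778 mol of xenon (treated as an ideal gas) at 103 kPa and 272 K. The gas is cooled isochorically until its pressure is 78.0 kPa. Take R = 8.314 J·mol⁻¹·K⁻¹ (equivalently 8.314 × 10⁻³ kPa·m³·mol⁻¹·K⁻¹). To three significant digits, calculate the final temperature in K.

T₂ ≈ 206 K

From PV = nRT: V₁ = nRT₁/P₁ = 17.08 m³.
Isochoric, so P/T is constant: V₂ = V₁; T₂ = T₁·(P₂/P₁) = 206.0 K.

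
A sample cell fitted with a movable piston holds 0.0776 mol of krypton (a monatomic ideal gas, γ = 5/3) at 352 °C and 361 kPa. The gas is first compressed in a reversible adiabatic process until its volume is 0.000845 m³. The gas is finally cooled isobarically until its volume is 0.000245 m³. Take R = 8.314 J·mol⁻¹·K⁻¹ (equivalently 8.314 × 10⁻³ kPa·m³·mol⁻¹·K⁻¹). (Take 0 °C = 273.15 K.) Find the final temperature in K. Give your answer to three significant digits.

T₃ ≈ 218 K

Convert: T₁ = 625.1 K.
From PV = nRT: V₁ = nRT₁/P₁ = 0.001117 m³.
Reversible adiabatic, γ = 5/3: T₂ = T₁·(V₁/V₂)^(γ−1) = 753.1 K; P₂ = P₁·(V₁/V₂)^γ = 575.0 kPa.
P constant ⇒ V ∝ T: P₃ = P₂; T₃ = T₂·(V₃/V₂) = 218.4 K.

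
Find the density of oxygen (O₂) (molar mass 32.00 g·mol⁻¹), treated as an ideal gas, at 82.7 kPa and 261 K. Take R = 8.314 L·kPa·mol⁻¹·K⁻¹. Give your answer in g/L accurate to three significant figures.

ρ ≈ 1.22 g/L

ρ = PM/(RT) = (82.7 × 32.00) / (8.314 × 261.0)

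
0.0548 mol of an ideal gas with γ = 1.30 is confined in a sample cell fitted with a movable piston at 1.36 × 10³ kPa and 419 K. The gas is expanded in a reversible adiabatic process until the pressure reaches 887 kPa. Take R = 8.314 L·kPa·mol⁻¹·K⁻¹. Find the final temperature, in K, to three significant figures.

From PV = nRT: V₁ = nRT₁/P₁ = 0.1404 L.
Adiabatic (γ = 1.30), T V^(γ−1) and P V^γ constant: T₂ = T₁·(P₂/P₁)^((γ−1)/γ) = 379.6 K; V₂ = V₁·(P₁/P₂)^(1/γ) = 0.1950 L.

T₂ ≈ 380 K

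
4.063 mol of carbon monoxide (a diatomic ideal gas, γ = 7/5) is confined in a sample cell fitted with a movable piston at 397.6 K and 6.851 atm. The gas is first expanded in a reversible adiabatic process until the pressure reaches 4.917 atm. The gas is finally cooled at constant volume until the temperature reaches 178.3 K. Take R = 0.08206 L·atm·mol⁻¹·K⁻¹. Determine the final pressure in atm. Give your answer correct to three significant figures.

P₃ ≈ 2.42 atm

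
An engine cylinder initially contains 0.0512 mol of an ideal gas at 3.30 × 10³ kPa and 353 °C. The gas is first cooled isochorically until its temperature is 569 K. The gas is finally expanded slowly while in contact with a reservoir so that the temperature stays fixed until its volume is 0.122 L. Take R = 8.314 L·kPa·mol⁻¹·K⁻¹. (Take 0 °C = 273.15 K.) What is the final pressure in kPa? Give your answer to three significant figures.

P₃ ≈ 1.99e+03 kPa

Convert: T₁ = 626.1 K.
From PV = nRT: V₁ = nRT₁/P₁ = 0.08077 L.
V constant ⇒ P ∝ T: V₂ = V₁; P₂ = P₁·(T₂/T₁) = 2999 kPa.
Isothermal, so P V is constant: T₃ = T₂; P₃ = P₂·(V₂/V₃) = 1985 kPa.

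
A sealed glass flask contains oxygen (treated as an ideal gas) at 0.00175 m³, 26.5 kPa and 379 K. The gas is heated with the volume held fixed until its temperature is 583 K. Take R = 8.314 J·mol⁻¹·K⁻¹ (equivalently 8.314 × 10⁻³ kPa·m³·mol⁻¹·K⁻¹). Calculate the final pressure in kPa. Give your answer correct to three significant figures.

P₂ ≈ 40.8 kPa

Isochoric, so P/T is constant: V₂ = V₁; P₂ = P₁·(T₂/T₁) = 40.76 kPa.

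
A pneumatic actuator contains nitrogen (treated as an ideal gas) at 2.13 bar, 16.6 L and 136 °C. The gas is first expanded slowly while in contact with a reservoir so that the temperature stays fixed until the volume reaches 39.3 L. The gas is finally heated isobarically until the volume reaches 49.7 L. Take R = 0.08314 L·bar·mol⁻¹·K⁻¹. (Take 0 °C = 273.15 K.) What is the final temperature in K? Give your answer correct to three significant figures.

Convert: T₁ = 409.1 K.
Isothermal, so P V is constant: T₂ = T₁; P₂ = P₁·(V₁/V₂) = 0.8997 bar.
Isobaric, so V/T is constant: P₃ = P₂; T₃ = T₂·(V₃/V₂) = 517.4 K.

T₃ ≈ 517 K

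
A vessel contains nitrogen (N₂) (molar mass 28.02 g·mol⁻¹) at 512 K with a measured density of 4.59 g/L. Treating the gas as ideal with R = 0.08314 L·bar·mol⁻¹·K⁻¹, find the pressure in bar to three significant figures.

ρ = PM/(RT) ⇒ P = ρRT/M = (4.59 × 0.08314 × 512.0) / 28.02

P ≈ 6.97 bar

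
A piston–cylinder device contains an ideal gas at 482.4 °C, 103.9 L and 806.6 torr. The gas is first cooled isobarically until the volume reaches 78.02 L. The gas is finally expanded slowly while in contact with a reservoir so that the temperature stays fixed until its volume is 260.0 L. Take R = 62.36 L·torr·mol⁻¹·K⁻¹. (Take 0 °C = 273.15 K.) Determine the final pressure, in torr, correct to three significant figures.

Convert: T₁ = 755.5 K.
P constant ⇒ V ∝ T: P₂ = P₁; T₂ = T₁·(V₂/V₁) = 567.4 K.
Isothermal, so P V is constant: T₃ = T₂; P₃ = P₂·(V₂/V₃) = 242.0 torr.

P₃ ≈ 242 torr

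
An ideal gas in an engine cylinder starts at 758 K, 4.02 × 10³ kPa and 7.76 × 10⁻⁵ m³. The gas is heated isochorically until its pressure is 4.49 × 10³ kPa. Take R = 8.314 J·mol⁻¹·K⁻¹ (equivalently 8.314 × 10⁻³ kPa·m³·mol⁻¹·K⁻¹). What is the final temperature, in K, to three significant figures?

T₂ ≈ 847 K

V constant ⇒ P ∝ T: V₂ = V₁; T₂ = T₁·(P₂/P₁) = 846.6 K.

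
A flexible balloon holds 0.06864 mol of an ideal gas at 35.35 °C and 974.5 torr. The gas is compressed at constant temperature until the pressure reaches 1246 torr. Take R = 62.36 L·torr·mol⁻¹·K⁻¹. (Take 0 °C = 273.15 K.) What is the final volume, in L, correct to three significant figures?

V₂ ≈ 1.06 L

Convert: T₁ = 308.5 K.
From PV = nRT: V₁ = nRT₁/P₁ = 1.355 L.
T constant ⇒ Boyle's law P V = const: T₂ = T₁; V₂ = V₁·(P₁/P₂) = 1.060 L.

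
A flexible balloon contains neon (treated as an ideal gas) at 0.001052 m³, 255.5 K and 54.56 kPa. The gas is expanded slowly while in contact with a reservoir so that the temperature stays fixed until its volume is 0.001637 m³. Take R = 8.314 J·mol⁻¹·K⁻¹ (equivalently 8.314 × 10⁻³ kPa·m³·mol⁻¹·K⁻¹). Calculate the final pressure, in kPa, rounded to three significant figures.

Isothermal, so P V is constant: T₂ = T₁; P₂ = P₁·(V₁/V₂) = 35.06 kPa.

P₂ ≈ 35.1 kPa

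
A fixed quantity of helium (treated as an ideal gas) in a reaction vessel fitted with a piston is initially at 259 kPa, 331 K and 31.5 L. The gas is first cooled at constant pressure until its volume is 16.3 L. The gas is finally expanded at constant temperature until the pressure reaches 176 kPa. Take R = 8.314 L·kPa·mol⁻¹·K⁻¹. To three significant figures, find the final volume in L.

V₃ ≈ 24.0 L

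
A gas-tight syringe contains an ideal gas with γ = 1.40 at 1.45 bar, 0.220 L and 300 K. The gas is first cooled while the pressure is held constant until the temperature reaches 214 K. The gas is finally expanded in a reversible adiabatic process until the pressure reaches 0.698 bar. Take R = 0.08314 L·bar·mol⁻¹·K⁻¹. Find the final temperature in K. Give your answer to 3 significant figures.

T₃ ≈ 174 K

Isobaric, so V/T is constant: P₂ = P₁; V₂ = V₁·(T₂/T₁) = 0.1569 L.
Adiabatic (γ = 1.40), T V^(γ−1) and P V^γ constant: T₃ = T₂·(P₃/P₂)^((γ−1)/γ) = 173.7 K; V₃ = V₂·(P₂/P₃)^(1/γ) = 0.2646 L.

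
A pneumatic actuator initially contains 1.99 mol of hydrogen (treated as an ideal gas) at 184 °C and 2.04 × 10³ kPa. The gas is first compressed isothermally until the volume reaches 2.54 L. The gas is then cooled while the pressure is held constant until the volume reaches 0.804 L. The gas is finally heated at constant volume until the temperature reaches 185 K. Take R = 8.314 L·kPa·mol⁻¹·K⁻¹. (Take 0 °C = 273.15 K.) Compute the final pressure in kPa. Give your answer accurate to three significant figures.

Convert: T₁ = 457.1 K.
From PV = nRT: V₁ = nRT₁/P₁ = 3.708 L.
T constant ⇒ Boyle's law P V = const: T₂ = T₁; P₂ = P₁·(V₁/V₂) = 2978 kPa.
P constant ⇒ V ∝ T: P₃ = P₂; T₃ = T₂·(V₃/V₂) = 144.7 K.
Isochoric, so P/T is constant: V₄ = V₃; P₄ = P₃·(T₄/T₃) = 3807 kPa.

P₄ ≈ 3.81e+03 kPa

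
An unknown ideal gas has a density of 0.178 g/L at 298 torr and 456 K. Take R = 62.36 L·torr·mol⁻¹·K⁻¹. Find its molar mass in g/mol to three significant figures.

ρ = PM/(RT) ⇒ M = ρRT/P = (0.178 × 62.36 × 456.0) / 298

M ≈ 17.0 g/mol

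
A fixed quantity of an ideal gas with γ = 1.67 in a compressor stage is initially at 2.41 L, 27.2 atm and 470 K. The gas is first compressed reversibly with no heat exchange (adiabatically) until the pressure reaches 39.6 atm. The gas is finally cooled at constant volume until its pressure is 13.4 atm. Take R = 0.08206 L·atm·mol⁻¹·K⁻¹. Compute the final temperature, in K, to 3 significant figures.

Reversible adiabatic, γ = 1.67: T₂ = T₁·(P₂/P₁)^((γ−1)/γ) = 546.4 K; V₂ = V₁·(P₁/P₂)^(1/γ) = 1.925 L.
Isochoric, so P/T is constant: V₃ = V₂; T₃ = T₂·(P₃/P₂) = 184.9 K.

T₃ ≈ 185 K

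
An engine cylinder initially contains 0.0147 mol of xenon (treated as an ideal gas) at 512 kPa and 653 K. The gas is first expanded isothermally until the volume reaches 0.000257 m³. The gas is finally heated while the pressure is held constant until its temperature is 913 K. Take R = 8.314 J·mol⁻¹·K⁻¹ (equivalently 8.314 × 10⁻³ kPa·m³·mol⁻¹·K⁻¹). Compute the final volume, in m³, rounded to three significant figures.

From PV = nRT: V₁ = nRT₁/P₁ = 0.0001559 m³.
T constant ⇒ Boyle's law P V = const: T₂ = T₁; P₂ = P₁·(V₁/V₂) = 310.5 kPa.
P constant ⇒ V ∝ T: P₃ = P₂; V₃ = V₂·(T₃/T₂) = 0.0003593 m³.

V₃ ≈ 0.000359 m³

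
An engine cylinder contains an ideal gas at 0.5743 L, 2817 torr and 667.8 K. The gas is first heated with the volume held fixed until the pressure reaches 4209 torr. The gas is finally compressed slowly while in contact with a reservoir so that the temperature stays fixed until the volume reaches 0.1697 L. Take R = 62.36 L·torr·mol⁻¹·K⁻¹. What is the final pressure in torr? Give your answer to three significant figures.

V constant ⇒ P ∝ T: V₂ = V₁; T₂ = T₁·(P₂/P₁) = 997.8 K.
T constant ⇒ Boyle's law P V = const: T₃ = T₂; P₃ = P₂·(V₂/V₃) = 1.424e+04 torr.

P₃ ≈ 1.42e+04 torr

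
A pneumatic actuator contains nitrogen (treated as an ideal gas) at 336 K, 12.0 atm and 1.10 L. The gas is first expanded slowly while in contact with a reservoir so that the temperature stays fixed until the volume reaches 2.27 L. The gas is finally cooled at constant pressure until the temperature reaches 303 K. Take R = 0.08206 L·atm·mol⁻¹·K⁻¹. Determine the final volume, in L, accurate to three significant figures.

Isothermal, so P V is constant: T₂ = T₁; P₂ = P₁·(V₁/V₂) = 5.815 atm.
P constant ⇒ V ∝ T: P₃ = P₂; V₃ = V₂·(T₃/T₂) = 2.047 L.

V₃ ≈ 2.05 L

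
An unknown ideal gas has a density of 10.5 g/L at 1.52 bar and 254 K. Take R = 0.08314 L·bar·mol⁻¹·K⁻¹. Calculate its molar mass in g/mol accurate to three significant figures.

M ≈ 146 g/mol

ρ = PM/(RT) ⇒ M = ρRT/P = (10.5 × 0.08314 × 254.0) / 1.52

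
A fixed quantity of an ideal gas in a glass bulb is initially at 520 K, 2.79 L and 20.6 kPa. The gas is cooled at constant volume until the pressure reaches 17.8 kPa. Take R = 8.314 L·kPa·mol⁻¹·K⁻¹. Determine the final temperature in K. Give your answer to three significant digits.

Isochoric, so P/T is constant: V₂ = V₁; T₂ = T₁·(P₂/P₁) = 449.3 K.

T₂ ≈ 449 K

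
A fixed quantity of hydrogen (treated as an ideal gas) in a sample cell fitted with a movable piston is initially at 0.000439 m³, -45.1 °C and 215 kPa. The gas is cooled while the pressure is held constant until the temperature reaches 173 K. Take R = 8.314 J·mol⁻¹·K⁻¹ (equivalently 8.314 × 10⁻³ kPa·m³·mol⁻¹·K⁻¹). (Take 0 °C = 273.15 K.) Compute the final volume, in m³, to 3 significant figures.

Convert: T₁ = 228.0 K.
P constant ⇒ V ∝ T: P₂ = P₁; V₂ = V₁·(T₂/T₁) = 0.0003330 m³.

V₂ ≈ 0.000333 m³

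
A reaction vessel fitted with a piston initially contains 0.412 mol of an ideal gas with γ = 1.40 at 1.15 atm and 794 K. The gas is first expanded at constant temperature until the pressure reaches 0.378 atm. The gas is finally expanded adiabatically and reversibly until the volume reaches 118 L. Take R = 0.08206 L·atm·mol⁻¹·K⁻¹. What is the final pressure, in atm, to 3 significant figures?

From PV = nRT: V₁ = nRT₁/P₁ = 23.34 L.
T constant ⇒ Boyle's law P V = const: T₂ = T₁; V₂ = V₁·(P₁/P₂) = 71.02 L.
Adiabatic (γ = 1.40), T V^(γ−1) and P V^γ constant: T₃ = T₂·(V₂/V₃)^(γ−1) = 648.1 K; P₃ = P₂·(V₂/V₃)^γ = 0.1857 atm.

P₃ ≈ 0.186 atm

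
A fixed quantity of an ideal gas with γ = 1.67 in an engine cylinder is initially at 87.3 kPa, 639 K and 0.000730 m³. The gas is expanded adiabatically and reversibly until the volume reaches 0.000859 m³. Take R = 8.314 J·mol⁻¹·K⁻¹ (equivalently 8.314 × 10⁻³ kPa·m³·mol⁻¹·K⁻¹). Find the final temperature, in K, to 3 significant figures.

T₂ ≈ 573 K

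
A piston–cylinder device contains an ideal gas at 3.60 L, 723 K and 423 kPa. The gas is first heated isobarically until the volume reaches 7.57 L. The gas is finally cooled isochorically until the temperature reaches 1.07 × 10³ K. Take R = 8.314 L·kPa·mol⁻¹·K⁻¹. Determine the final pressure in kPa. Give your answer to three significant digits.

P₃ ≈ 298 kPa

Isobaric, so V/T is constant: P₂ = P₁; T₂ = T₁·(V₂/V₁) = 1520 K.
V constant ⇒ P ∝ T: V₃ = V₂; P₃ = P₂·(T₃/T₂) = 297.7 kPa.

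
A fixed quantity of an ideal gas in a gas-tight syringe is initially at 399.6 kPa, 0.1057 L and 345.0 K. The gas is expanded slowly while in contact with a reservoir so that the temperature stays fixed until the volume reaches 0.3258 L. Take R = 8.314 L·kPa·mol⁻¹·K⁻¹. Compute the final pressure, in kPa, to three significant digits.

P₂ ≈ 130 kPa

T constant ⇒ Boyle's law P V = const: T₂ = T₁; P₂ = P₁·(V₁/V₂) = 129.6 kPa.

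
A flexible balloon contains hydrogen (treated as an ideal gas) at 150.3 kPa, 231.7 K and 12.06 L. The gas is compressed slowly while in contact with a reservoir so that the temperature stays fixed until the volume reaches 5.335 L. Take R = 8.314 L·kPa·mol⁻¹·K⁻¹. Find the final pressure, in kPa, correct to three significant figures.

P₂ ≈ 340 kPa

Isothermal, so P V is constant: T₂ = T₁; P₂ = P₁·(V₁/V₂) = 339.8 kPa.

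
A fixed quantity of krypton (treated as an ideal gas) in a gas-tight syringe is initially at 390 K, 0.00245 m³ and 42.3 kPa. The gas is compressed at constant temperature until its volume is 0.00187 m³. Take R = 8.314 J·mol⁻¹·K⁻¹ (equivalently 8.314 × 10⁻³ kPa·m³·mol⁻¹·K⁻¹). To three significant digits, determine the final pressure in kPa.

T constant ⇒ Boyle's law P V = const: T₂ = T₁; P₂ = P₁·(V₁/V₂) = 55.42 kPa.

P₂ ≈ 55.4 kPa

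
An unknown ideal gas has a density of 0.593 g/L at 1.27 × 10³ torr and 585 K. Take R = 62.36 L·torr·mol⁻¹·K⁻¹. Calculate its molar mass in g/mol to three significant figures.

M ≈ 17.0 g/mol

ρ = PM/(RT) ⇒ M = ρRT/P = (0.593 × 62.36 × 585.0) / 1.27e+03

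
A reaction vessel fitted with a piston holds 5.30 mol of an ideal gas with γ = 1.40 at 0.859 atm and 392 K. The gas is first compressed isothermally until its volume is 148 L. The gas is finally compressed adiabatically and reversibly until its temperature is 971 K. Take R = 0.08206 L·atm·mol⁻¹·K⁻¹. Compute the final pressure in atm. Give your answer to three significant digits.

From PV = nRT: V₁ = nRT₁/P₁ = 198.5 L.
Isothermal, so P V is constant: T₂ = T₁; P₂ = P₁·(V₁/V₂) = 1.152 atm.
Adiabatic (γ = 1.40), T V^(γ−1) and P V^γ constant: P₃ = P₂·(T₃/T₂)^(γ/(γ−1)) = 27.55 atm; V₃ = V₂·(T₂/T₃)^(1/(γ−1)) = 15.33 L.

P₃ ≈ 27.6 atm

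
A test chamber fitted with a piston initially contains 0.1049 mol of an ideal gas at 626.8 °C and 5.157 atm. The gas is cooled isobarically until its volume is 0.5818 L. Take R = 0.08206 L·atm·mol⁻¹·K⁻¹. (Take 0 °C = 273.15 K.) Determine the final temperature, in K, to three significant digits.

T₂ ≈ 349 K

Convert: T₁ = 899.9 K.
From PV = nRT: V₁ = nRT₁/P₁ = 1.502 L.
Isobaric, so V/T is constant: P₂ = P₁; T₂ = T₁·(V₂/V₁) = 348.5 K.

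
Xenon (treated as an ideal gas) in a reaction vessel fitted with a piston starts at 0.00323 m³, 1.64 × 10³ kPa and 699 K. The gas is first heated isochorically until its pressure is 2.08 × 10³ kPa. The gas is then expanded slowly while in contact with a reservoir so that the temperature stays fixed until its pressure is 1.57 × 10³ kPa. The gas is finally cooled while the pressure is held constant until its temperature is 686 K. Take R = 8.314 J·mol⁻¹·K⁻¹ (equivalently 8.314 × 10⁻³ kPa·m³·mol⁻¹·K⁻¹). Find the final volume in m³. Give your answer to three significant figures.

V₄ ≈ 0.00331 m³

Isochoric, so P/T is constant: V₂ = V₁; T₂ = T₁·(P₂/P₁) = 886.5 K.
T constant ⇒ Boyle's law P V = const: T₃ = T₂; V₃ = V₂·(P₂/P₃) = 0.004279 m³.
P constant ⇒ V ∝ T: P₄ = P₃; V₄ = V₃·(T₄/T₃) = 0.003311 m³.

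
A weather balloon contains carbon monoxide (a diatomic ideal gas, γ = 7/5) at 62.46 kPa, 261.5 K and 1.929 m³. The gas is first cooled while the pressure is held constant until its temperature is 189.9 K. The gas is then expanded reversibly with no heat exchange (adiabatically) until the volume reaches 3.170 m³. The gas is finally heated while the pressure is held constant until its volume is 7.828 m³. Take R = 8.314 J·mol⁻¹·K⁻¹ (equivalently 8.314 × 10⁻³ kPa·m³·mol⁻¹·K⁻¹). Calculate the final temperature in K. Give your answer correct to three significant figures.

T₄ ≈ 338 K

Isobaric, so V/T is constant: P₂ = P₁; V₂ = V₁·(T₂/T₁) = 1.401 m³.
Adiabatic (γ = 7/5), T V^(γ−1) and P V^γ constant: T₃ = T₂·(V₂/V₃)^(γ−1) = 137.0 K; P₃ = P₂·(V₂/V₃)^γ = 19.91 kPa.
P constant ⇒ V ∝ T: P₄ = P₃; T₄ = T₃·(V₄/V₃) = 338.3 K.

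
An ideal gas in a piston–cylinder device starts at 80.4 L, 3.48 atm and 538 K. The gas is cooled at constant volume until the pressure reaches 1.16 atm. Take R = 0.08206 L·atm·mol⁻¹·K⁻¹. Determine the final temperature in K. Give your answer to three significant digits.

T₂ ≈ 179 K

Isochoric, so P/T is constant: V₂ = V₁; T₂ = T₁·(P₂/P₁) = 179.3 K.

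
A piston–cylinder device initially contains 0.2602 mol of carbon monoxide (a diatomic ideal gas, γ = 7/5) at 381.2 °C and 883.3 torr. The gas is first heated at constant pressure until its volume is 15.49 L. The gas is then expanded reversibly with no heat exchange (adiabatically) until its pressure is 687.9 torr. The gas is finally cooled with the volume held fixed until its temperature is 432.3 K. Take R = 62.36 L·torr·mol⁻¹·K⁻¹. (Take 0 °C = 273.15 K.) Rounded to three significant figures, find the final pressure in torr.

P₄ ≈ 379 torr

Convert: T₁ = 654.3 K.
From PV = nRT: V₁ = nRT₁/P₁ = 12.02 L.
Isobaric, so V/T is constant: P₂ = P₁; T₂ = T₁·(V₂/V₁) = 843.2 K.
Reversible adiabatic, γ = 7/5: T₃ = T₂·(P₃/P₂)^((γ−1)/γ) = 785.1 K; V₃ = V₂·(P₂/P₃)^(1/γ) = 18.52 L.
V constant ⇒ P ∝ T: V₄ = V₃; P₄ = P₃·(T₄/T₃) = 378.8 torr.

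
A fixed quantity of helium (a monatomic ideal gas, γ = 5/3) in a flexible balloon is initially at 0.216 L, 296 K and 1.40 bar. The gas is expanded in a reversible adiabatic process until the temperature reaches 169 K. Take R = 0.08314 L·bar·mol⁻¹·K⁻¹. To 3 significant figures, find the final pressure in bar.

P₂ ≈ 0.345 bar

Adiabatic (γ = 5/3), T V^(γ−1) and P V^γ constant: P₂ = P₁·(T₂/T₁)^(γ/(γ−1)) = 0.3448 bar; V₂ = V₁·(T₁/T₂)^(1/(γ−1)) = 0.5007 L.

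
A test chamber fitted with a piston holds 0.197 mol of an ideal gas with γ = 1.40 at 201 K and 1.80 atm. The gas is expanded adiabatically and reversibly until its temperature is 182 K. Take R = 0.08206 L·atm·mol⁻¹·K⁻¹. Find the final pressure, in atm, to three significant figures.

P₂ ≈ 1.27 atm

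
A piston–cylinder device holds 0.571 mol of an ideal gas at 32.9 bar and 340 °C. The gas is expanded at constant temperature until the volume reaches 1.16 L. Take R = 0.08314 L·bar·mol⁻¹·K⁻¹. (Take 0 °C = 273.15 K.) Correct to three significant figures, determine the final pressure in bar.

P₂ ≈ 25.1 bar

Convert: T₁ = 613.1 K.
From PV = nRT: V₁ = nRT₁/P₁ = 0.8847 L.
Isothermal, so P V is constant: T₂ = T₁; P₂ = P₁·(V₁/V₂) = 25.09 bar.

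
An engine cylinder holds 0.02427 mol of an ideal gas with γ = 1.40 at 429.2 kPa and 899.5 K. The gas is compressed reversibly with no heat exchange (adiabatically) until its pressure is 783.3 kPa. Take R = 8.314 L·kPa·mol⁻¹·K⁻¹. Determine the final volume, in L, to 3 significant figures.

From PV = nRT: V₁ = nRT₁/P₁ = 0.4229 L.
Adiabatic (γ = 1.40), T V^(γ−1) and P V^γ constant: T₂ = T₁·(P₂/P₁)^((γ−1)/γ) = 1068 K; V₂ = V₁·(P₁/P₂)^(1/γ) = 0.2752 L.

V₂ ≈ 0.275 L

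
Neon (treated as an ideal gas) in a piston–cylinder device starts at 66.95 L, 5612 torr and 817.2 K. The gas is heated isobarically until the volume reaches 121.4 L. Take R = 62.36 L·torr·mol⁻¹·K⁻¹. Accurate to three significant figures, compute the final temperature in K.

T₂ ≈ 1.48e+03 K

P constant ⇒ V ∝ T: P₂ = P₁; T₂ = T₁·(V₂/V₁) = 1482 K.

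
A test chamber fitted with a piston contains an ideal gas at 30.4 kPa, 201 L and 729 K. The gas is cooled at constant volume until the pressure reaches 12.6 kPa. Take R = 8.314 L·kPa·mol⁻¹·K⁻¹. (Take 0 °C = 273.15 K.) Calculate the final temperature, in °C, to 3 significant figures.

Isochoric, so P/T is constant: V₂ = V₁; T₂ = T₁·(P₂/P₁) = 302.2 K.

T₂ ≈ 29.0 °C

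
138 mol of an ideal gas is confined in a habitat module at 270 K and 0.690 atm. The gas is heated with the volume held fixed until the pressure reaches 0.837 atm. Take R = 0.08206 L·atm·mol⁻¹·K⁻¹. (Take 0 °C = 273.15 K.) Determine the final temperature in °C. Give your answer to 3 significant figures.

From PV = nRT: V₁ = nRT₁/P₁ = 4431 L.
Isochoric, so P/T is constant: V₂ = V₁; T₂ = T₁·(P₂/P₁) = 327.5 K.

T₂ ≈ 54.4 °C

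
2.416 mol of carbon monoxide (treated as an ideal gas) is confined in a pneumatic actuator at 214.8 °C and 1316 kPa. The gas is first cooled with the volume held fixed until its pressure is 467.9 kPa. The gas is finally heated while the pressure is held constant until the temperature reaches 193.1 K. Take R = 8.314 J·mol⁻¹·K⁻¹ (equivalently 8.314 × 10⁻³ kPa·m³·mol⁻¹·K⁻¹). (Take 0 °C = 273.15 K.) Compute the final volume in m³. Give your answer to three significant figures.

V₃ ≈ 0.00829 m³

Convert: T₁ = 487.9 K.
From PV = nRT: V₁ = nRT₁/P₁ = 0.007448 m³.
Isochoric, so P/T is constant: V₂ = V₁; T₂ = T₁·(P₂/P₁) = 173.5 K.
P constant ⇒ V ∝ T: P₃ = P₂; V₃ = V₂·(T₃/T₂) = 0.008290 m³.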